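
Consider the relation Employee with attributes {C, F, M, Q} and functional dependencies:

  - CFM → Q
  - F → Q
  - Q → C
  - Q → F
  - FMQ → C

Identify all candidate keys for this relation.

{F, M}; {M, Q}

Attribute M never appears on the right-hand side of any dependency, so M must belong to every candidate key.
{M}⁺ = {M}, which is not all of the schema, so we must add further attributes.
{F, M}⁺: F→Q adds Q; Q→C adds C → {C, F, M, Q}. Minimal: {M}⁺ = {M}; {F}⁺ = {C, F, Q} — none reach the full schema.
{M, Q}⁺: Q→C adds C; Q→F adds F → {C, F, M, Q}. Minimal: {Q}⁺ = {C, F, Q}; {M}⁺ = {M} — none reach the full schema.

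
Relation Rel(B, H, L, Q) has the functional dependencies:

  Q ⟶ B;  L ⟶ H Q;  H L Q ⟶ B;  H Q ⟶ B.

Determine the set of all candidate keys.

Attribute L never appears on the right-hand side of any dependency, so L must belong to every candidate key.
{L}⁺ = {B, H, L, Q}, which is all of the schema, so {L} is the only candidate key.

{L}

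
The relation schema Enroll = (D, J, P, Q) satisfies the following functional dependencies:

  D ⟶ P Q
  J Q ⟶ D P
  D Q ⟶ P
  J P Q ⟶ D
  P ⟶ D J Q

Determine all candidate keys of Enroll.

{D}⁺: D→PQ adds P, Q; P→DJQ adds J → {D, J, P, Q}.
{P}⁺: P→DJQ adds D, J, Q → {D, J, P, Q}.
{J, Q}⁺: JQ→DP adds D, P → {D, J, P, Q}.

D, P, JQ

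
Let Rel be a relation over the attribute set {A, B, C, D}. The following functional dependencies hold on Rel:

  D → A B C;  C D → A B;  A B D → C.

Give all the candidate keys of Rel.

Attribute D never appears on the right-hand side of any dependency, so D must belong to every candidate key.
{D}⁺ = {A, B, C, D}, which is all of the schema, so {D} is the only candidate key.

{D}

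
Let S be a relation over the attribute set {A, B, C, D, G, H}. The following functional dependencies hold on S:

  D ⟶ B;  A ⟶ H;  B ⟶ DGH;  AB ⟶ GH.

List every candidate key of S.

Attributes A, C never appear on any right-hand side, so every candidate key must contain {A, C}.
{A, C}⁺ = {A, C, H}, which is not all of the schema, so we must add further attributes.
{A, B, C}⁺: A→H adds H; B→DGH adds D, G → {A, B, C, D, G, H}.
{A, C, D}⁺: D→B adds B; A→H adds H; B→DGH adds G → {A, B, C, D, G, H}.
Any other superkey contains one of these as a subset, so there are no further candidate keys.

(A, B, C); (A, C, D)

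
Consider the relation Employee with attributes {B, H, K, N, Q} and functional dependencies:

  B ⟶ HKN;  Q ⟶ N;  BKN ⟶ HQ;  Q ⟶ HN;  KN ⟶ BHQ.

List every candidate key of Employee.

B, KN, KQ

{B}⁺: B→HKN adds H, K, N; BKN→HQ adds Q → {B, H, K, N, Q}.
{K, N}⁺: KN→BHQ adds B, H, Q → {B, H, K, N, Q}. Minimal: {N}⁺ = {N}; {K}⁺ = {K} — none reach the full schema.
{K, Q}⁺: Q→N adds N; Q→HN adds H; KN→BHQ adds B → {B, H, K, N, Q}. Minimal: {Q}⁺ = {H, N, Q}; {K}⁺ = {K} — none reach the full schema.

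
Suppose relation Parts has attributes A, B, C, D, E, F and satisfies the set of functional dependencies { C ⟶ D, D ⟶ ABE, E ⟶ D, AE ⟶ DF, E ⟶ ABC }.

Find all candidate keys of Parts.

{C}; {D}; {E}

{C}⁺: C→D adds D; D→ABE adds A, B, E; AE→DF adds F → {A, B, C, D, E, F}.
{D}⁺: D→ABE adds A, B, E; AE→DF adds F; E→ABC adds C → {A, B, C, D, E, F}.
{E}⁺: E→D adds D; E→ABC adds A, B, C; AE→DF adds F → {A, B, C, D, E, F}.
Any other superkey contains one of these as a subset, so there are no further candidate keys.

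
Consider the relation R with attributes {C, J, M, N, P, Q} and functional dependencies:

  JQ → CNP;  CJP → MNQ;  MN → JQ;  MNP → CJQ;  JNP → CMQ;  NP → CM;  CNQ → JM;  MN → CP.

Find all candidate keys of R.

{J, Q}⁺: JQ→CNP adds C, N, P; CJP→MNQ adds M → {C, J, M, N, P, Q}. Minimal: {Q}⁺ = {Q}; {J}⁺ = {J} — none reach the full schema.
{M, N}⁺: MN→JQ adds J, Q; MN→CP adds C, P → {C, J, M, N, P, Q}. Minimal: {N}⁺ = {N}; {M}⁺ = {M} — none reach the full schema.
{N, P}⁺: NP→CM adds C, M; MN→JQ adds J, Q → {C, J, M, N, P, Q}. Minimal: {P}⁺ = {P}; {N}⁺ = {N} — none reach the full schema.
{C, J, P}⁺: CJP→MNQ adds M, N, Q → {C, J, M, N, P, Q}. Minimal: {J, P}⁺ = {J, P}; {C, P}⁺ = {C, P}; {C, J}⁺ = {C, J} — none reach the full schema.
{C, N, Q}⁺: CNQ→JM adds J, M; MN→CP adds P → {C, J, M, N, P, Q}. Minimal: {N, Q}⁺ = {N, Q}; {C, Q}⁺ = {C, Q}; {C, N}⁺ = {C, N} — none reach the full schema.

JQ; MN; NP; CJP; CNQ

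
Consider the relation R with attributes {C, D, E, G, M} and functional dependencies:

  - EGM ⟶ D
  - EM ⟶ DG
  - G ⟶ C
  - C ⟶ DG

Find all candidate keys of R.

Attributes E, M never appear on any right-hand side, so every candidate key must contain {E, M}.
{E, M}⁺ = {C, D, E, G, M}, which is all of the schema, so {E, M} is the only candidate key.

(E, M)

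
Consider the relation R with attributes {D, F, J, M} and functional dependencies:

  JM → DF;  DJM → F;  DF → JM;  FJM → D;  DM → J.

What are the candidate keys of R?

{D, F}⁺: DF→JM adds J, M → {D, F, J, M}. Minimal: {F}⁺ = {F}; {D}⁺ = {D} — none reach the full schema.
{D, M}⁺: DM→J adds J; JM→DF adds F → {D, F, J, M}. Minimal: {M}⁺ = {M}; {D}⁺ = {D} — none reach the full schema.
{J, M}⁺: JM→DF adds D, F → {D, F, J, M}. Minimal: {M}⁺ = {M}; {J}⁺ = {J} — none reach the full schema.
Any other superkey contains one of these as a subset, so there are no further candidate keys.

DF, DM, JM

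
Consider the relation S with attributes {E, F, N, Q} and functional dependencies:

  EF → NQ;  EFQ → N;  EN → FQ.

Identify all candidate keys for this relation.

{E, F}, {E, N}

Attribute E never appears on the right-hand side of any dependency, so E must belong to every candidate key.
{E}⁺ = {E}, which is not all of the schema, so we must add further attributes.
{E, F}⁺: EF→NQ adds N, Q → {E, F, N, Q}. Minimal: {F}⁺ = {F}; {E}⁺ = {E} — none reach the full schema.
{E, N}⁺: EN→FQ adds F, Q → {E, F, N, Q}. Minimal: {N}⁺ = {N}; {E}⁺ = {E} — none reach the full schema.
Any other superkey contains one of these as a subset, so there are no further candidate keys.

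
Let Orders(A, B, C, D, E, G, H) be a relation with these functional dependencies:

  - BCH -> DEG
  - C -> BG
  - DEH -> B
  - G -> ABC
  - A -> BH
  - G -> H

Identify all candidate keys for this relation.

{C}⁺: C→BG adds B, G; G→ABC adds A; A→BH adds H; BCH→DEG adds D, E → {A, B, C, D, E, G, H}.
{G}⁺: G→ABC adds A, B, C; A→BH adds H; BCH→DEG adds D, E → {A, B, C, D, E, G, H}.

(C), (G)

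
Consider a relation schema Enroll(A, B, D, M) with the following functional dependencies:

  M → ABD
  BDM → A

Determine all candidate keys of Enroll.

(M)

Attribute M never appears on the right-hand side of any dependency, so M must belong to every candidate key.
{M}⁺ = {A, B, D, M}, which is all of the schema, so {M} is the only candidate key.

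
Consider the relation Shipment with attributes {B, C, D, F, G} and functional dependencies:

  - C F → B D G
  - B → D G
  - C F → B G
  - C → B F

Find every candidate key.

Attribute C never appears on the right-hand side of any dependency, so C must belong to every candidate key.
{C}⁺ = {B, C, D, F, G}, which is all of the schema, so {C} is the only candidate key.

{C}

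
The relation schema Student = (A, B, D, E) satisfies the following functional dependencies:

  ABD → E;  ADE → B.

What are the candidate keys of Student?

(A, B, D), (A, D, E)

Attributes A, D never appear on any right-hand side, so every candidate key must contain {A, D}.
{A, D}⁺ = {A, D}, which is not all of the schema, so we must add further attributes.
{A, B, D}⁺: ABD→E adds E → {A, B, D, E}. Minimal: {B, D}⁺ = {B, D}; {A, D}⁺ = {A, D}; {A, B}⁺ = {A, B} — none reach the full schema.
{A, D, E}⁺: ADE→B adds B → {A, B, D, E}. Minimal: {D, E}⁺ = {D, E}; {A, E}⁺ = {A, E}; {A, D}⁺ = {A, D} — none reach the full schema.
Any other superkey contains one of these as a subset, so there are no further candidate keys.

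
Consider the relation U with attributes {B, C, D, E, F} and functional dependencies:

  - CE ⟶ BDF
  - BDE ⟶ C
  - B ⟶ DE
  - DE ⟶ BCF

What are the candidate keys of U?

{B}⁺: B→DE adds D, E; DE→BCF adds C, F → {B, C, D, E, F}.
{C, E}⁺: CE→BDF adds B, D, F → {B, C, D, E, F}.
{D, E}⁺: DE→BCF adds B, C, F → {B, C, D, E, F}.
Any other superkey contains one of these as a subset, so there are no further candidate keys.

{B}; {C, E}; {D, E}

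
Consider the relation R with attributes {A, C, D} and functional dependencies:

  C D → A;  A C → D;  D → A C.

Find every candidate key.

(D), (A, C)

{D}⁺: D→AC adds A, C → {A, C, D}.
{A, C}⁺: AC→D adds D → {A, C, D}. Minimal: {C}⁺ = {C}; {A}⁺ = {A} — none reach the full schema.
Any other superkey contains one of these as a subset, so there are no further candidate keys.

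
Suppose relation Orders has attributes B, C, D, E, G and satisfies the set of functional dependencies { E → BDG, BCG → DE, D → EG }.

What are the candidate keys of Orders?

{C, D}⁺: D→EG adds E, G; E→BDG adds B → {B, C, D, E, G}. Minimal: {D}⁺ = {B, D, E, G}; {C}⁺ = {C} — none reach the full schema.
{C, E}⁺: E→BDG adds B, D, G → {B, C, D, E, G}. Minimal: {E}⁺ = {B, D, E, G}; {C}⁺ = {C} — none reach the full schema.
{B, C, G}⁺: BCG→DE adds D, E → {B, C, D, E, G}. Minimal: {C, G}⁺ = {C, G}; {B, G}⁺ = {B, G}; {B, C}⁺ = {B, C} — none reach the full schema.
Any other superkey contains one of these as a subset, so there are no further candidate keys.

(C, D), (C, E), (B, C, G)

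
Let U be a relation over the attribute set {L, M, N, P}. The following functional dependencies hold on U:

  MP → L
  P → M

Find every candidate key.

Attributes N, P never appear on any right-hand side, so every candidate key must contain {N, P}.
{N, P}⁺ = {L, M, N, P}, which is all of the schema, so {N, P} is the only candidate key.

{N, P}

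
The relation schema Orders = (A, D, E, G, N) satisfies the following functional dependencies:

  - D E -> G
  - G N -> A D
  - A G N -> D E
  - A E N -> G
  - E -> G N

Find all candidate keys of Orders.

{E}, {G, N}

{E}⁺: E→GN adds G, N; GN→AD adds A, D → {A, D, E, G, N}.
{G, N}⁺: GN→AD adds A, D; AGN→DE adds E → {A, D, E, G, N}. Minimal: {N}⁺ = {N}; {G}⁺ = {G} — none reach the full schema.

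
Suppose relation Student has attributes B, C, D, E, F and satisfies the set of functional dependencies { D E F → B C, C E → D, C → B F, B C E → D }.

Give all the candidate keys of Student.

(C, E), (D, E, F)

Attribute E never appears on the right-hand side of any dependency, so E must belong to every candidate key.
{E}⁺ = {E}, which is not all of the schema, so we must add further attributes.
{C, E}⁺: CE→D adds D; C→BF adds B, F → {B, C, D, E, F}.
{D, E, F}⁺: DEF→BC adds B, C → {B, C, D, E, F}.
Any other superkey contains one of these as a subset, so there are no further candidate keys.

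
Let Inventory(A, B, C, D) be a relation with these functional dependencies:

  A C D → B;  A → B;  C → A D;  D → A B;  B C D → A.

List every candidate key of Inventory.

Attribute C never appears on the right-hand side of any dependency, so C must belong to every candidate key.
{C}⁺ = {A, B, C, D}, which is all of the schema, so {C} is the only candidate key.

{C}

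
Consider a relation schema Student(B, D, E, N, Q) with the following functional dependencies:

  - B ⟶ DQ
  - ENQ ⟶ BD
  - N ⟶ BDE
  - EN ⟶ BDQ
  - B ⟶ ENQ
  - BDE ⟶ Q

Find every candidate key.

B, N

{B}⁺: B→DQ adds D, Q; B→ENQ adds E, N → {B, D, E, N, Q}.
{N}⁺: N→BDE adds B, D, E; EN→BDQ adds Q → {B, D, E, N, Q}.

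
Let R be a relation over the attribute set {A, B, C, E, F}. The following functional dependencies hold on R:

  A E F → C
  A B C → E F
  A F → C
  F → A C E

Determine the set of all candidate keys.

Attribute B never appears on the right-hand side of any dependency, so B must belong to every candidate key.
{B}⁺ = {B}, which is not all of the schema, so we must add further attributes.
{B, F}⁺: F→ACE adds A, C, E → {A, B, C, E, F}. Minimal: {F}⁺ = {A, C, E, F}; {B}⁺ = {B} — none reach the full schema.
{A, B, C}⁺: ABC→EF adds E, F → {A, B, C, E, F}. Minimal: {B, C}⁺ = {B, C}; {A, C}⁺ = {A, C}; {A, B}⁺ = {A, B} — none reach the full schema.

{B, F}; {A, B, C}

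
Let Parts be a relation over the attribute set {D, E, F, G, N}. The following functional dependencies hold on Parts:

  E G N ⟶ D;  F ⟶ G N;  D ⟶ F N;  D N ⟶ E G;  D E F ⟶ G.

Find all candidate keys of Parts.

{D}⁺: D→FN adds F, N; DN→EG adds E, G → {D, E, F, G, N}.
{E, F}⁺: F→GN adds G, N; EGN→D adds D → {D, E, F, G, N}. Minimal: {F}⁺ = {F, G, N}; {E}⁺ = {E} — none reach the full schema.
{E, G, N}⁺: EGN→D adds D; D→FN adds F → {D, E, F, G, N}. Minimal: {G, N}⁺ = {G, N}; {E, N}⁺ = {E, N}; {E, G}⁺ = {E, G} — none reach the full schema.
Any other superkey contains one of these as a subset, so there are no further candidate keys.

(D); (E, F); (E, G, N)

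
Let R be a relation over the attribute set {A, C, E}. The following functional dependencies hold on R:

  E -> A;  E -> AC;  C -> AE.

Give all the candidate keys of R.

C, E

{C}⁺: C→AE adds A, E → {A, C, E}.
{E}⁺: E→A adds A; E→AC adds C → {A, C, E}.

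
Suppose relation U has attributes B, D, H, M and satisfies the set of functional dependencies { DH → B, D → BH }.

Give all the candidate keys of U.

Attributes D, M never appear on any right-hand side, so every candidate key must contain {D, M}.
{D, M}⁺ = {B, D, H, M}, which is all of the schema, so {D, M} is the only candidate key.

{D, M}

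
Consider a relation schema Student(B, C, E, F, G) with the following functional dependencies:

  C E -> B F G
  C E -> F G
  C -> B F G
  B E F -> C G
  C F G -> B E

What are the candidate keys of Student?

{C}⁺: C→BFG adds B, F, G; CFG→BE adds E → {B, C, E, F, G}.
{B, E, F}⁺: BEF→CG adds C, G → {B, C, E, F, G}. Minimal: {E, F}⁺ = {E, F}; {B, F}⁺ = {B, F}; {B, E}⁺ = {B, E} — none reach the full schema.

C; BEF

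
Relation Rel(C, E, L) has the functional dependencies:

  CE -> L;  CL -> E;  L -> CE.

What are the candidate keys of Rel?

{L}⁺: L→CE adds C, E → {C, E, L}.
{C, E}⁺: CE→L adds L → {C, E, L}.

L; CE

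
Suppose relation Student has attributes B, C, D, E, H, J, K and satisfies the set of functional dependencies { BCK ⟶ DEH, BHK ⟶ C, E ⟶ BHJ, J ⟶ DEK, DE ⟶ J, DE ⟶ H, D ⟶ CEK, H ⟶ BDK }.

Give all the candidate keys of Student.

{D}⁺: D→CEK adds C, E, K; E→BHJ adds B, H, J → {B, C, D, E, H, J, K}.
{E}⁺: E→BHJ adds B, H, J; J→DEK adds D, K; D→CEK adds C → {B, C, D, E, H, J, K}.
{H}⁺: H→BDK adds B, D, K; BHK→C adds C; D→CEK adds E; E→BHJ adds J → {B, C, D, E, H, J, K}.
{J}⁺: J→DEK adds D, E, K; DE→H adds H; D→CEK adds C; H→BDK adds B → {B, C, D, E, H, J, K}.
{B, C, K}⁺: BCK→DEH adds D, E, H; E→BHJ adds J → {B, C, D, E, H, J, K}.
Any other superkey contains one of these as a subset, so there are no further candidate keys.

(D), (E), (H), (J), (B, C, K)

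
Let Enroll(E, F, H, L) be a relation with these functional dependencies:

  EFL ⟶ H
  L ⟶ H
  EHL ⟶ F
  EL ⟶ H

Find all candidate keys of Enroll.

{E, L}

Attributes E, L never appear on any right-hand side, so every candidate key must contain {E, L}.
{E, L}⁺ = {E, F, H, L}, which is all of the schema, so {E, L} is the only candidate key.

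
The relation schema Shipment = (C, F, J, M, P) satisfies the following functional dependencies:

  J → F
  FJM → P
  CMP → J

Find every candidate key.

(C, J, M), (C, M, P)

Attributes C, M never appear on any right-hand side, so every candidate key must contain {C, M}.
{C, M}⁺ = {C, M}, which is not all of the schema, so we must add further attributes.
{C, J, M}⁺: J→F adds F; FJM→P adds P → {C, F, J, M, P}.
{C, M, P}⁺: CMP→J adds J; J→F adds F → {C, F, J, M, P}.
Any other superkey contains one of these as a subset, so there are no further candidate keys.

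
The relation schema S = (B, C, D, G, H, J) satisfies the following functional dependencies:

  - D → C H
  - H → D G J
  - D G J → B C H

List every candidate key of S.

{D}⁺: D→CH adds C, H; H→DGJ adds G, J; DGJ→BCH adds B → {B, C, D, G, H, J}.
{H}⁺: H→DGJ adds D, G, J; DGJ→BCH adds B, C → {B, C, D, G, H, J}.

{D}, {H}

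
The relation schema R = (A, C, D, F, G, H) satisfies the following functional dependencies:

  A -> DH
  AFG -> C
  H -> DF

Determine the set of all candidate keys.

{A, G}⁺: A→DH adds D, H; H→DF adds F; AFG→C adds C → {A, C, D, F, G, H}.
No other minimal superkey exists.

{A, G}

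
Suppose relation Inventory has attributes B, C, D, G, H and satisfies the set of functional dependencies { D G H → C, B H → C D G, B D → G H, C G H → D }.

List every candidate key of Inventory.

{B, D}, {B, H}

Attribute B never appears on the right-hand side of any dependency, so B must belong to every candidate key.
{B}⁺ = {B}, which is not all of the schema, so we must add further attributes.
{B, D}⁺: BD→GH adds G, H; DGH→C adds C → {B, C, D, G, H}. Minimal: {D}⁺ = {D}; {B}⁺ = {B} — none reach the full schema.
{B, H}⁺: BH→CDG adds C, D, G → {B, C, D, G, H}. Minimal: {H}⁺ = {H}; {B}⁺ = {B} — none reach the full schema.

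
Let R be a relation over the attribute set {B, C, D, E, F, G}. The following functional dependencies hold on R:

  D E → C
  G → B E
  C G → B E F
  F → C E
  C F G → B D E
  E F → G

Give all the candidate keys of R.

{F}⁺: F→CE adds C, E; EF→G adds G; G→BE adds B; CFG→BDE adds D → {B, C, D, E, F, G}.
{C, G}⁺: G→BE adds B, E; CG→BEF adds F; CFG→BDE adds D → {B, C, D, E, F, G}. Minimal: {G}⁺ = {B, E, G}; {C}⁺ = {C} — none reach the full schema.
{D, G}⁺: G→BE adds B, E; DE→C adds C; CG→BEF adds F → {B, C, D, E, F, G}. Minimal: {G}⁺ = {B, E, G}; {D}⁺ = {D} — none reach the full schema.

{F}, {C, G}, {D, G}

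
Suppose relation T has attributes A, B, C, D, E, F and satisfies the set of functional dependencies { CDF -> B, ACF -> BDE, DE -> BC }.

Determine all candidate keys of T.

Attributes A, F never appear on any right-hand side, so every candidate key must contain {A, F}.
{A, F}⁺ = {A, F}, which is not all of the schema, so we must add further attributes.
{A, C, F}⁺: ACF→BDE adds B, D, E → {A, B, C, D, E, F}. Minimal: {C, F}⁺ = {C, F}; {A, F}⁺ = {A, F}; {A, C}⁺ = {A, C} — none reach the full schema.
{A, D, E, F}⁺: DE→BC adds B, C → {A, B, C, D, E, F}. Minimal: {D, E, F}⁺ = {B, C, D, E, F}; {A, E, F}⁺ = {A, E, F}; {A, D, F}⁺ = {A, D, F}; … — none reach the full schema.
Any other superkey contains one of these as a subset, so there are no further candidate keys.

(A, C, F); (A, D, E, F)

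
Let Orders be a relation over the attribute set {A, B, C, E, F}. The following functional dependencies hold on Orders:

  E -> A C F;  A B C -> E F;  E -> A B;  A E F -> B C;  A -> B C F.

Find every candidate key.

{A}⁺: A→BCF adds B, C, F; ABC→EF adds E → {A, B, C, E, F}.
{E}⁺: E→ACF adds A, C, F; E→AB adds B → {A, B, C, E, F}.
Any other superkey contains one of these as a subset, so there are no further candidate keys.

{A}, {E}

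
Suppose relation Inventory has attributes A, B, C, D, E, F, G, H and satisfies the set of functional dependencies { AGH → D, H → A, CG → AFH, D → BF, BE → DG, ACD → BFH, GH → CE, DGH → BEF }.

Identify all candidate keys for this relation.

{C, G}; {G, H}; {B, C, E}; {B, E, H}; {C, D, E}; {D, E, H}

{C, G}⁺: CG→AFH adds A, F, H; GH→CE adds E; AGH→D adds D; D→BF adds B → {A, B, C, D, E, F, G, H}.
{G, H}⁺: H→A adds A; GH→CE adds C, E; AGH→D adds D; CG→AFH adds F; D→BF adds B → {A, B, C, D, E, F, G, H}.
{B, C, E}⁺: BE→DG adds D, G; CG→AFH adds A, F, H → {A, B, C, D, E, F, G, H}.
{B, E, H}⁺: H→A adds A; BE→DG adds D, G; GH→CE adds C; DGH→BEF adds F → {A, B, C, D, E, F, G, H}.
{C, D, E}⁺: D→BF adds B, F; BE→DG adds G; CG→AFH adds A, H → {A, B, C, D, E, F, G, H}.
{D, E, H}⁺: H→A adds A; D→BF adds B, F; BE→DG adds G; GH→CE adds C → {A, B, C, D, E, F, G, H}.
Any other superkey contains one of these as a subset, so there are no further candidate keys.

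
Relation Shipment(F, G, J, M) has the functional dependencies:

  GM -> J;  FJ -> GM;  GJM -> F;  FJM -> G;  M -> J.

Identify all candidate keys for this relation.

{F, J}⁺: FJ→GM adds G, M → {F, G, J, M}.
{F, M}⁺: M→J adds J; FJ→GM adds G → {F, G, J, M}.
{G, M}⁺: GM→J adds J; GJM→F adds F → {F, G, J, M}.

{F, J}, {F, M}, {G, M}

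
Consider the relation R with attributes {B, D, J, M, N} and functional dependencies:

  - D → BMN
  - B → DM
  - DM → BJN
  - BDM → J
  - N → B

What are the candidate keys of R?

{B}⁺: B→DM adds D, M; DM→BJN adds J, N → {B, D, J, M, N}.
{D}⁺: D→BMN adds B, M, N; DM→BJN adds J → {B, D, J, M, N}.
{N}⁺: N→B adds B; B→DM adds D, M; DM→BJN adds J → {B, D, J, M, N}.

{B}, {D}, {N}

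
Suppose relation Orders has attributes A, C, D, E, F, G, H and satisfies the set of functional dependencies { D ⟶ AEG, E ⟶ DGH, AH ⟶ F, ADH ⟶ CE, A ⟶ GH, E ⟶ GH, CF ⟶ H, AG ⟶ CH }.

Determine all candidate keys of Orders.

{D}⁺: D→AEG adds A, E, G; E→DGH adds H; AH→F adds F; ADH→CE adds C → {A, C, D, E, F, G, H}.
{E}⁺: E→DGH adds D, G, H; D→AEG adds A; AH→F adds F; ADH→CE adds C → {A, C, D, E, F, G, H}.
Any other superkey contains one of these as a subset, so there are no further candidate keys.

(D), (E)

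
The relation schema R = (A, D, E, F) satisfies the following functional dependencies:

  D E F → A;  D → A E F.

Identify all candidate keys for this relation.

(D)

Attribute D never appears on the right-hand side of any dependency, so D must belong to every candidate key.
{D}⁺ = {A, D, E, F}, which is all of the schema, so {D} is the only candidate key.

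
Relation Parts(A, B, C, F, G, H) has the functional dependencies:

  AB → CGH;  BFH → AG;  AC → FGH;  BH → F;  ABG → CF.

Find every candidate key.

Attribute B never appears on the right-hand side of any dependency, so B must belong to every candidate key.
{B}⁺ = {B}, which is not all of the schema, so we must add further attributes.
{A, B}⁺: AB→CGH adds C, G, H; AC→FGH adds F → {A, B, C, F, G, H}. Minimal: {B}⁺ = {B}; {A}⁺ = {A} — none reach the full schema.
{B, H}⁺: BH→F adds F; BFH→AG adds A, G; ABG→CF adds C → {A, B, C, F, G, H}. Minimal: {H}⁺ = {H}; {B}⁺ = {B} — none reach the full schema.
Any other superkey contains one of these as a subset, so there are no further candidate keys.

(A, B), (B, H)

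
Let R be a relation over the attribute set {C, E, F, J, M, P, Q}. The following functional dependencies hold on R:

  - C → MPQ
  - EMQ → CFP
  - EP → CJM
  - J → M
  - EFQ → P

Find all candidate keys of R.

Attribute E never appears on the right-hand side of any dependency, so E must belong to every candidate key.
{E}⁺ = {E}, which is not all of the schema, so we must add further attributes.
{C, E}⁺: C→MPQ adds M, P, Q; EMQ→CFP adds F; EP→CJM adds J → {C, E, F, J, M, P, Q}. Minimal: {E}⁺ = {E}; {C}⁺ = {C, M, P, Q} — none reach the full schema.
{E, P}⁺: EP→CJM adds C, J, M; C→MPQ adds Q; EMQ→CFP adds F → {C, E, F, J, M, P, Q}. Minimal: {P}⁺ = {P}; {E}⁺ = {E} — none reach the full schema.
{E, F, Q}⁺: EFQ→P adds P; EP→CJM adds C, J, M → {C, E, F, J, M, P, Q}. Minimal: {F, Q}⁺ = {F, Q}; {E, Q}⁺ = {E, Q}; {E, F}⁺ = {E, F} — none reach the full schema.
{E, J, Q}⁺: J→M adds M; EMQ→CFP adds C, F, P → {C, E, F, J, M, P, Q}. Minimal: {J, Q}⁺ = {J, M, Q}; {E, Q}⁺ = {E, Q}; {E, J}⁺ = {E, J, M} — none reach the full schema.
{E, M, Q}⁺: EMQ→CFP adds C, F, P; EP→CJM adds J → {C, E, F, J, M, P, Q}. Minimal: {M, Q}⁺ = {M, Q}; {E, Q}⁺ = {E, Q}; {E, M}⁺ = {E, M} — none reach the full schema.
Any other superkey contains one of these as a subset, so there are no further candidate keys.

{C, E}; {E, P}; {E, F, Q}; {E, J, Q}; {E, M, Q}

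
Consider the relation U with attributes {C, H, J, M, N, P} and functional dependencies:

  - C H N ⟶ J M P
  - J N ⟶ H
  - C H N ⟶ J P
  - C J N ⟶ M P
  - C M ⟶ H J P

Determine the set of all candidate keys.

(C, H, N); (C, J, N); (C, M, N)

Attributes C, N never appear on any right-hand side, so every candidate key must contain {C, N}.
{C, N}⁺ = {C, N}, which is not all of the schema, so we must add further attributes.
{C, H, N}⁺: CHN→JMP adds J, M, P → {C, H, J, M, N, P}. Minimal: {H, N}⁺ = {H, N}; {C, N}⁺ = {C, N}; {C, H}⁺ = {C, H} — none reach the full schema.
{C, J, N}⁺: JN→H adds H; CHN→JP adds P; CJN→MP adds M → {C, H, J, M, N, P}. Minimal: {J, N}⁺ = {H, J, N}; {C, N}⁺ = {C, N}; {C, J}⁺ = {C, J} — none reach the full schema.
{C, M, N}⁺: CM→HJP adds H, J, P → {C, H, J, M, N, P}. Minimal: {M, N}⁺ = {M, N}; {C, N}⁺ = {C, N}; {C, M}⁺ = {C, H, J, M, P} — none reach the full schema.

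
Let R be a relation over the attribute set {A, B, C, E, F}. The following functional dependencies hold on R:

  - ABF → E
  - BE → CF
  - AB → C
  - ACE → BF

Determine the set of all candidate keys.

Attribute A never appears on the right-hand side of any dependency, so A must belong to every candidate key.
{A}⁺ = {A}, which is not all of the schema, so we must add further attributes.
{A, B, E}⁺: BE→CF adds C, F → {A, B, C, E, F}. Minimal: {B, E}⁺ = {B, C, E, F}; {A, E}⁺ = {A, E}; {A, B}⁺ = {A, B, C} — none reach the full schema.
{A, B, F}⁺: ABF→E adds E; BE→CF adds C → {A, B, C, E, F}. Minimal: {B, F}⁺ = {B, F}; {A, F}⁺ = {A, F}; {A, B}⁺ = {A, B, C} — none reach the full schema.
{A, C, E}⁺: ACE→BF adds B, F → {A, B, C, E, F}. Minimal: {C, E}⁺ = {C, E}; {A, E}⁺ = {A, E}; {A, C}⁺ = {A, C} — none reach the full schema.

{A, B, E}, {A, B, F}, {A, C, E}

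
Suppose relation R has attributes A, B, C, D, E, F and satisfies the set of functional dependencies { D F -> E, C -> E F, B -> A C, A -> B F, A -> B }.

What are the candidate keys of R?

Attribute D never appears on the right-hand side of any dependency, so D must belong to every candidate key.
{D}⁺ = {D}, which is not all of the schema, so we must add further attributes.
{A, D}⁺: A→BF adds B, F; DF→E adds E; B→AC adds C → {A, B, C, D, E, F}. Minimal: {D}⁺ = {D}; {A}⁺ = {A, B, C, E, F} — none reach the full schema.
{B, D}⁺: B→AC adds A, C; A→BF adds F; DF→E adds E → {A, B, C, D, E, F}. Minimal: {D}⁺ = {D}; {B}⁺ = {A, B, C, E, F} — none reach the full schema.

{A, D}, {B, D}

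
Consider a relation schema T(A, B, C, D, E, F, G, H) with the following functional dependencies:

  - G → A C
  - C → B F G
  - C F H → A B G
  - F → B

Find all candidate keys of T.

Attributes D, E, H never appear on any right-hand side, so every candidate key must contain {D, E, H}.
{D, E, H}⁺ = {D, E, H}, which is not all of the schema, so we must add further attributes.
{C, D, E, H}⁺: C→BFG adds B, F, G; CFH→ABG adds A → {A, B, C, D, E, F, G, H}. Minimal: {D, E, H}⁺ = {D, E, H}; {C, E, H}⁺ = {A, B, C, E, F, G, H}; {C, D, H}⁺ = {A, B, C, D, F, G, H}; … — none reach the full schema.
{D, E, G, H}⁺: G→AC adds A, C; C→BFG adds B, F → {A, B, C, D, E, F, G, H}. Minimal: {E, G, H}⁺ = {A, B, C, E, F, G, H}; {D, G, H}⁺ = {A, B, C, D, F, G, H}; {D, E, H}⁺ = {D, E, H}; … — none reach the full schema.

CDEH, DEGH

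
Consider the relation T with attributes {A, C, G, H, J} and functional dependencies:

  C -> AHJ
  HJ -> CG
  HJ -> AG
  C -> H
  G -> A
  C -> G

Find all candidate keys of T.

(C), (H, J)

{C}⁺: C→AHJ adds A, H, J; HJ→CG adds G → {A, C, G, H, J}.
{H, J}⁺: HJ→CG adds C, G; HJ→AG adds A → {A, C, G, H, J}. Minimal: {J}⁺ = {J}; {H}⁺ = {H} — none reach the full schema.
Any other superkey contains one of these as a subset, so there are no further candidate keys.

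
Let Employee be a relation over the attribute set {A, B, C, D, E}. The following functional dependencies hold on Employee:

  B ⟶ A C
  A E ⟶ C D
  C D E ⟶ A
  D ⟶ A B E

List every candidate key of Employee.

{D}⁺: D→ABE adds A, B, E; B→AC adds C → {A, B, C, D, E}.
{A, E}⁺: AE→CD adds C, D; D→ABE adds B → {A, B, C, D, E}.
{B, E}⁺: B→AC adds A, C; AE→CD adds D → {A, B, C, D, E}.
Any other superkey contains one of these as a subset, so there are no further candidate keys.

{D}; {A, E}; {B, E}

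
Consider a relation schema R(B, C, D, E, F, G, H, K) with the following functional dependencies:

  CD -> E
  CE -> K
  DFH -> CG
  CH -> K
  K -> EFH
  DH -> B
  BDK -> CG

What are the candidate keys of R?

(C, D), (D, K), (D, F, H)

{C, D}⁺: CD→E adds E; CE→K adds K; K→EFH adds F, H; DH→B adds B; BDK→CG adds G → {B, C, D, E, F, G, H, K}. Minimal: {D}⁺ = {D}; {C}⁺ = {C} — none reach the full schema.
{D, K}⁺: K→EFH adds E, F, H; DH→B adds B; BDK→CG adds C, G → {B, C, D, E, F, G, H, K}. Minimal: {K}⁺ = {E, F, H, K}; {D}⁺ = {D} — none reach the full schema.
{D, F, H}⁺: DFH→CG adds C, G; CH→K adds K; K→EFH adds E; DH→B adds B → {B, C, D, E, F, G, H, K}. Minimal: {F, H}⁺ = {F, H}; {D, H}⁺ = {B, D, H}; {D, F}⁺ = {D, F} — none reach the full schema.
Any other superkey contains one of these as a subset, so there are no further candidate keys.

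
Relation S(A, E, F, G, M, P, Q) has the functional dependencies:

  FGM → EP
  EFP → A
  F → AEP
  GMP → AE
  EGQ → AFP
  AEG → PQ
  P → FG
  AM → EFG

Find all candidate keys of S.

Attribute M never appears on the right-hand side of any dependency, so M must belong to every candidate key.
{M}⁺ = {M}, which is not all of the schema, so we must add further attributes.
{A, M}⁺: AM→EFG adds E, F, G; FGM→EP adds P; AEG→PQ adds Q → {A, E, F, G, M, P, Q}.
{F, M}⁺: F→AEP adds A, E, P; P→FG adds G; AEG→PQ adds Q → {A, E, F, G, M, P, Q}.
{M, P}⁺: P→FG adds F, G; FGM→EP adds E; EFP→A adds A; AEG→PQ adds Q → {A, E, F, G, M, P, Q}.
{E, G, M, Q}⁺: EGQ→AFP adds A, F, P → {A, E, F, G, M, P, Q}.

{A, M}; {F, M}; {M, P}; {E, G, M, Q}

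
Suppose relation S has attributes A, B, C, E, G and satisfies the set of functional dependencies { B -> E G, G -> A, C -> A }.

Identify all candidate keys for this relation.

Attributes B, C never appear on any right-hand side, so every candidate key must contain {B, C}.
{B, C}⁺ = {A, B, C, E, G}, which is all of the schema, so {B, C} is the only candidate key.

(B, C)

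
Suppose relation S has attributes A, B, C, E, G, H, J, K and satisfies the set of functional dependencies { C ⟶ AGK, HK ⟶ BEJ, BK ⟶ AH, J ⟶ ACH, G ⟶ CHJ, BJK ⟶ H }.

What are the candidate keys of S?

{C}⁺: C→AGK adds A, G, K; G→CHJ adds H, J; HK→BEJ adds B, E → {A, B, C, E, G, H, J, K}.
{G}⁺: G→CHJ adds C, H, J; C→AGK adds A, K; HK→BEJ adds B, E → {A, B, C, E, G, H, J, K}.
{J}⁺: J→ACH adds A, C, H; C→AGK adds G, K; HK→BEJ adds B, E → {A, B, C, E, G, H, J, K}.
{B, K}⁺: BK→AH adds A, H; HK→BEJ adds E, J; J→ACH adds C; C→AGK adds G → {A, B, C, E, G, H, J, K}. Minimal: {K}⁺ = {K}; {B}⁺ = {B} — none reach the full schema.
{H, K}⁺: HK→BEJ adds B, E, J; BK→AH adds A; J→ACH adds C; C→AGK adds G → {A, B, C, E, G, H, J, K}. Minimal: {K}⁺ = {K}; {H}⁺ = {H} — none reach the full schema.
Any other superkey contains one of these as a subset, so there are no further candidate keys.

{C}; {G}; {J}; {B, K}; {H, K}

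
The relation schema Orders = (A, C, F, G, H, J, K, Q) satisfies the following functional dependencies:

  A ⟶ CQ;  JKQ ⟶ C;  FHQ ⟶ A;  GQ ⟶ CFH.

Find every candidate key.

Attributes G, J, K never appear on any right-hand side, so every candidate key must contain {G, J, K}.
{G, J, K}⁺ = {G, J, K}, which is not all of the schema, so we must add further attributes.
{A, G, J, K}⁺: A→CQ adds C, Q; GQ→CFH adds F, H → {A, C, F, G, H, J, K, Q}. Minimal: {G, J, K}⁺ = {G, J, K}; {A, J, K}⁺ = {A, C, J, K, Q}; {A, G, K}⁺ = {A, C, F, G, H, K, Q}; … — none reach the full schema.
{G, J, K, Q}⁺: JKQ→C adds C; GQ→CFH adds F, H; FHQ→A adds A → {A, C, F, G, H, J, K, Q}. Minimal: {J, K, Q}⁺ = {C, J, K, Q}; {G, K, Q}⁺ = {A, C, F, G, H, K, Q}; {G, J, Q}⁺ = {A, C, F, G, H, J, Q}; … — none reach the full schema.
Any other superkey contains one of these as a subset, so there are no further candidate keys.

{A, G, J, K}, {G, J, K, Q}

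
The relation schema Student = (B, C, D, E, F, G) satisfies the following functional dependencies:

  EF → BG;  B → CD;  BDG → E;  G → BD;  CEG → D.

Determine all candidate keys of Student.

{E, F}, {F, G}

Attribute F never appears on the right-hand side of any dependency, so F must belong to every candidate key.
{F}⁺ = {F}, which is not all of the schema, so we must add further attributes.
{E, F}⁺: EF→BG adds B, G; B→CD adds C, D → {B, C, D, E, F, G}. Minimal: {F}⁺ = {F}; {E}⁺ = {E} — none reach the full schema.
{F, G}⁺: G→BD adds B, D; B→CD adds C; BDG→E adds E → {B, C, D, E, F, G}. Minimal: {G}⁺ = {B, C, D, E, G}; {F}⁺ = {F} — none reach the full schema.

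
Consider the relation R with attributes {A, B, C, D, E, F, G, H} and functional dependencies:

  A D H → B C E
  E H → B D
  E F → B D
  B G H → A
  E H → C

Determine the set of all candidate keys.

Attributes F, G, H never appear on any right-hand side, so every candidate key must contain {F, G, H}.
{F, G, H}⁺ = {F, G, H}, which is not all of the schema, so we must add further attributes.
{E, F, G, H}⁺: EH→BD adds B, D; BGH→A adds A; EH→C adds C → {A, B, C, D, E, F, G, H}.
{A, D, F, G, H}⁺: ADH→BCE adds B, C, E → {A, B, C, D, E, F, G, H}.
{B, D, F, G, H}⁺: BGH→A adds A; ADH→BCE adds C, E → {A, B, C, D, E, F, G, H}.

(E, F, G, H), (A, D, F, G, H), (B, D, F, G, H)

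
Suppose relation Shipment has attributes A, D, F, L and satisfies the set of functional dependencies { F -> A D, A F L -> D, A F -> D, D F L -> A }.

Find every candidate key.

{F, L}

{F, L}⁺: F→AD adds A, D → {A, D, F, L}. Minimal: {L}⁺ = {L}; {F}⁺ = {A, D, F} — none reach the full schema.
No other minimal superkey exists.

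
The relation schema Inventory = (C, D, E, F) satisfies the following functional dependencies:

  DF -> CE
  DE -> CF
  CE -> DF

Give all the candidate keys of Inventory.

CE, DE, DF

{C, E}⁺: CE→DF adds D, F → {C, D, E, F}. Minimal: {E}⁺ = {E}; {C}⁺ = {C} — none reach the full schema.
{D, E}⁺: DE→CF adds C, F → {C, D, E, F}. Minimal: {E}⁺ = {E}; {D}⁺ = {D} — none reach the full schema.
{D, F}⁺: DF→CE adds C, E → {C, D, E, F}. Minimal: {F}⁺ = {F}; {D}⁺ = {D} — none reach the full schema.
Any other superkey contains one of these as a subset, so there are no further candidate keys.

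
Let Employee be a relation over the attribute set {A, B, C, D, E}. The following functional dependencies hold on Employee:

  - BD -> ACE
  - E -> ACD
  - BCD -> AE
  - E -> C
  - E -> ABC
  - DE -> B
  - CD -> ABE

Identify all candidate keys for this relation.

{E}⁺: E→ACD adds A, C, D; E→ABC adds B → {A, B, C, D, E}.
{B, D}⁺: BD→ACE adds A, C, E → {A, B, C, D, E}.
{C, D}⁺: CD→ABE adds A, B, E → {A, B, C, D, E}.
Any other superkey contains one of these as a subset, so there are no further candidate keys.

{E}, {B, D}, {C, D}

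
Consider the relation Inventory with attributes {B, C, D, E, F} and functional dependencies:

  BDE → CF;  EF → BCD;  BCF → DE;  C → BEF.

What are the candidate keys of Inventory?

{C}⁺: C→BEF adds B, E, F; EF→BCD adds D → {B, C, D, E, F}.
{E, F}⁺: EF→BCD adds B, C, D → {B, C, D, E, F}. Minimal: {F}⁺ = {F}; {E}⁺ = {E} — none reach the full schema.
{B, D, E}⁺: BDE→CF adds C, F → {B, C, D, E, F}. Minimal: {D, E}⁺ = {D, E}; {B, E}⁺ = {B, E}; {B, D}⁺ = {B, D} — none reach the full schema.
Any other superkey contains one of these as a subset, so there are no further candidate keys.

{C}, {E, F}, {B, D, E}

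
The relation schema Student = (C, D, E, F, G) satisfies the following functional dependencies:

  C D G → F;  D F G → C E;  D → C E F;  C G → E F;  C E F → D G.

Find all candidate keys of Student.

{D}; {C, G}; {C, E, F}

{D}⁺: D→CEF adds C, E, F; CEF→DG adds G → {C, D, E, F, G}.
{C, G}⁺: CG→EF adds E, F; CEF→DG adds D → {C, D, E, F, G}.
{C, E, F}⁺: CEF→DG adds D, G → {C, D, E, F, G}.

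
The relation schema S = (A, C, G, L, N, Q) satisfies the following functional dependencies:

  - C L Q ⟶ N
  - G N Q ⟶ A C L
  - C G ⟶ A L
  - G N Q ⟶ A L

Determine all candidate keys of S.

{C, G, Q}⁺: CG→AL adds A, L; CLQ→N adds N → {A, C, G, L, N, Q}. Minimal: {G, Q}⁺ = {G, Q}; {C, Q}⁺ = {C, Q}; {C, G}⁺ = {A, C, G, L} — none reach the full schema.
{G, N, Q}⁺: GNQ→ACL adds A, C, L → {A, C, G, L, N, Q}. Minimal: {N, Q}⁺ = {N, Q}; {G, Q}⁺ = {G, Q}; {G, N}⁺ = {G, N} — none reach the full schema.

{C, G, Q}; {G, N, Q}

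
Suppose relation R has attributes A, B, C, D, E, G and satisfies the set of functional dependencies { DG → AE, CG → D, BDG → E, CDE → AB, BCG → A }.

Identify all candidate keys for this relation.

{C, G}

Attributes C, G never appear on any right-hand side, so every candidate key must contain {C, G}.
{C, G}⁺ = {A, B, C, D, E, G}, which is all of the schema, so {C, G} is the only candidate key.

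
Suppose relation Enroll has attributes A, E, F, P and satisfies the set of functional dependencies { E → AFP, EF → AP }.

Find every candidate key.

Attribute E never appears on the right-hand side of any dependency, so E must belong to every candidate key.
{E}⁺ = {A, E, F, P}, which is all of the schema, so {E} is the only candidate key.

E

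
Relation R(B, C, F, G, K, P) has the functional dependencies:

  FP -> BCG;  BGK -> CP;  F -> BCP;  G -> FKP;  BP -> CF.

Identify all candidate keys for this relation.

{F}⁺: F→BCP adds B, C, P; FP→BCG adds G; G→FKP adds K → {B, C, F, G, K, P}.
{G}⁺: G→FKP adds F, K, P; FP→BCG adds B, C → {B, C, F, G, K, P}.
{B, P}⁺: BP→CF adds C, F; FP→BCG adds G; G→FKP adds K → {B, C, F, G, K, P}. Minimal: {P}⁺ = {P}; {B}⁺ = {B} — none reach the full schema.

{F}; {G}; {B, P}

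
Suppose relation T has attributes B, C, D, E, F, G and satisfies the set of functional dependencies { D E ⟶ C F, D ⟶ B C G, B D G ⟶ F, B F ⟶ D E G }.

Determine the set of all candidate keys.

{D}, {B, F}

{D}⁺: D→BCG adds B, C, G; BDG→F adds F; BF→DEG adds E → {B, C, D, E, F, G}.
{B, F}⁺: BF→DEG adds D, E, G; DE→CF adds C → {B, C, D, E, F, G}. Minimal: {F}⁺ = {F}; {B}⁺ = {B} — none reach the full schema.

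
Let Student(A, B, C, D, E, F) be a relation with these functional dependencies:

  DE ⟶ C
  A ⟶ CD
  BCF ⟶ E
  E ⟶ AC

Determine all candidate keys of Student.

Attributes B, F never appear on any right-hand side, so every candidate key must contain {B, F}.
{B, F}⁺ = {B, F}, which is not all of the schema, so we must add further attributes.
{A, B, F}⁺: A→CD adds C, D; BCF→E adds E → {A, B, C, D, E, F}. Minimal: {B, F}⁺ = {B, F}; {A, F}⁺ = {A, C, D, F}; {A, B}⁺ = {A, B, C, D} — none reach the full schema.
{B, C, F}⁺: BCF→E adds E; E→AC adds A; A→CD adds D → {A, B, C, D, E, F}. Minimal: {C, F}⁺ = {C, F}; {B, F}⁺ = {B, F}; {B, C}⁺ = {B, C} — none reach the full schema.
{B, E, F}⁺: E→AC adds A, C; A→CD adds D → {A, B, C, D, E, F}. Minimal: {E, F}⁺ = {A, C, D, E, F}; {B, F}⁺ = {B, F}; {B, E}⁺ = {A, B, C, D, E} — none reach the full schema.

ABF, BCF, BEF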